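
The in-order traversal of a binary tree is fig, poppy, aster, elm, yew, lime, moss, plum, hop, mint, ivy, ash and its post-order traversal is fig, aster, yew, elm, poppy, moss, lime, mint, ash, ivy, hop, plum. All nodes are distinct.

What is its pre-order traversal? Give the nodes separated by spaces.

plum lime poppy fig elm aster yew moss hop ivy mint ash

The last element of post-order is the root; it splits in-order into left and right subtrees.
Root plum: left subtree has 7 nodes {fig, poppy, aster, elm, yew, lime, moss}, right has 4 {hop, mint, ivy, ash}.
  Root lime: left subtree has 5 nodes {fig, poppy, aster, elm, yew}, right has 1 {moss}.
    Root poppy: left subtree has 1 node {fig}, right has 3 {aster, elm, yew}.
      Root elm: left subtree has 1 node {aster}, right has 1 {yew}.
  Root hop: left subtree has 0 nodes { }, right has 3 {mint, ivy, ash}.
    Root ivy: left subtree has 1 node {mint}, right has 1 {ash}.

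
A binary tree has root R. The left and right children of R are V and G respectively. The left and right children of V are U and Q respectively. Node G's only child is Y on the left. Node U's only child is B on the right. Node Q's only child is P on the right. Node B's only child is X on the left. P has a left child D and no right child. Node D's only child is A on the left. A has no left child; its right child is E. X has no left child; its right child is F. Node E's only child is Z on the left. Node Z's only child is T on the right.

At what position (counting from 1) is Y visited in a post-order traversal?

13

Post-order visits the left subtree, then the right subtree, then the node.
At R: go left to V.
  At V: go left to U.
    At U: no left child.
    At U: go right to B.
      At B: go left to X.
        At X: no left child.
        At X: go right to F.
          F is a leaf — visit F.
        Visit X.
      At B: no right child.
      Visit B.
    Visit U.
  At V: go right to Q.
    At Q: no left child.
    At Q: go right to P.
      At P: go left to D.
        At D: go left to A.
          At A: no left child.
          At A: go right to E.
            At E: go left to Z.
              At Z: no left child.
              At Z: go right to T.
                T is a leaf — visit T.
              Visit Z.
            At E: no right child.
            Visit E.
          Visit A.
        At D: no right child.
        Visit D.
      At P: no right child.
      Visit P.
    Visit Q.
  Visit V.
At R: go right to G.
  At G: go left to Y.
    Y is a leaf — visit Y.
  At G: no right child.
  Visit G.
Visit R.
Full post-order sequence: F, X, B, U, T, Z, E, A, D, P, Q, V, Y, G, R.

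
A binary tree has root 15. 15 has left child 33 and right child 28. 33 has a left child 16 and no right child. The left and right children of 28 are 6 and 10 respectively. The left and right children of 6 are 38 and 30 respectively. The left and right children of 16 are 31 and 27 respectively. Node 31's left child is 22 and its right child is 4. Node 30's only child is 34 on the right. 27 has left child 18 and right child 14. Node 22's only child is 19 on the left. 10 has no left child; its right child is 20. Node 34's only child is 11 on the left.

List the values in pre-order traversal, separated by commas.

15, 33, 16, 31, 22, 19, 4, 27, 18, 14, 28, 6, 38, 30, 34, 11, 10, 20

Pre-order visits the node, then its left subtree, then its right subtree.
Visit 15.
At 15: go left to 33.
  Visit 33.
  At 33: go left to 16.
    Visit 16.
    At 16: go left to 31.
      Visit 31.
      At 31: go left to 22.
        Visit 22.
        At 22: go left to 19.
          19 is a leaf — visit 19.
        At 22: no right child.
      At 31: go right to 4.
        4 is a leaf — visit 4.
    At 16: go right to 27.
      Visit 27.
      At 27: go left to 18.
        18 is a leaf — visit 18.
      At 27: go right to 14.
        14 is a leaf — visit 14.
  At 33: no right child.
At 15: go right to 28.
  Visit 28.
  At 28: go left to 6.
    Visit 6.
    At 6: go left to 38.
      38 is a leaf — visit 38.
    At 6: go right to 30.
      Visit 30.
      At 30: no left child.
      At 30: go right to 34.
        Visit 34.
        At 34: go left to 11.
          11 is a leaf — visit 11.
        At 34: no right child.
  At 28: go right to 10.
    Visit 10.
    At 10: no left child.
    At 10: go right to 20.
      20 is a leaf — visit 20.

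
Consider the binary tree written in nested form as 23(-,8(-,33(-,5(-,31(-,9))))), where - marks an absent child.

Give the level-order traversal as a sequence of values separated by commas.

23, 8, 33, 5, 31, 9

Level-order visits nodes level by level from the root, left to right within each level.
Level 0: 23
Level 1: 8
Level 2: 33
Level 3: 5
Level 4: 31
Level 5: 9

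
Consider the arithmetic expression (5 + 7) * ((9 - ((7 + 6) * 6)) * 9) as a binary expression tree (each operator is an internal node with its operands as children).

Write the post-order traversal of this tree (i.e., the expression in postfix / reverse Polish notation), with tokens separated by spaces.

Post-order on an expression tree gives postfix notation: for each operator, emit left operand, right operand, then the operator.

5 7 + 9 7 6 + 6 * - 9 * *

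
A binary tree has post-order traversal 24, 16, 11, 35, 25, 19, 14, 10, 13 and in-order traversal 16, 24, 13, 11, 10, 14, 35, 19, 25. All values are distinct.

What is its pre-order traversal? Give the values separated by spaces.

13 16 24 10 11 14 19 35 25

The last element of post-order is the root; it splits in-order into left and right subtrees.
Root 13: left subtree has 2 nodes {16, 24}, right has 6 {11, 10, 14, 35, 19, 25}.
  Root 16: left subtree has 0 nodes { }, right has 1 {24}.
  Root 10: left subtree has 1 node {11}, right has 4 {14, 35, 19, 25}.
    Root 14: left subtree has 0 nodes { }, right has 3 {35, 19, 25}.
      Root 19: left subtree has 1 node {35}, right has 1 {25}.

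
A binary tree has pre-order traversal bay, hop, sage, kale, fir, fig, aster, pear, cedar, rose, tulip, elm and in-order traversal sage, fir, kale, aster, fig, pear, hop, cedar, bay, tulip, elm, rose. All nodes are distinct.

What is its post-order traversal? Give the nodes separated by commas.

fir, aster, pear, fig, kale, sage, cedar, hop, elm, tulip, rose, bay

The first element of pre-order is the root; it splits in-order into left and right subtrees.
Root bay: left subtree has 8 nodes {sage, fir, kale, aster, fig, pear, hop, cedar}, right has 3 {tulip, elm, rose}.
  Root hop: left subtree has 6 nodes {sage, fir, kale, aster, fig, pear}, right has 1 {cedar}.
    Root sage: left subtree has 0 nodes { }, right has 5 {fir, kale, aster, fig, pear}.
      Root kale: left subtree has 1 node {fir}, right has 3 {aster, fig, pear}.
        Root fig: left subtree has 1 node {aster}, right has 1 {pear}.
  Root rose: left subtree has 2 nodes {tulip, elm}, right has 0 { }.
    Root tulip: left subtree has 0 nodes { }, right has 1 {elm}.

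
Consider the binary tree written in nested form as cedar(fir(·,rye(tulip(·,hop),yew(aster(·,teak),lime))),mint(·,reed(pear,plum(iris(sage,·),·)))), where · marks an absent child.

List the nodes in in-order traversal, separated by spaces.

fir tulip hop rye aster teak yew lime cedar mint pear reed sage iris plum

In-order visits the left subtree, then the node, then the right subtree.
At cedar: go left to fir.
  At fir: no left child.
  Visit fir.
  At fir: go right to rye.
    At rye: go left to tulip.
      At tulip: no left child.
      Visit tulip.
      At tulip: go right to hop.
        hop is a leaf — visit hop.
    Visit rye.
    At rye: go right to yew.
      At yew: go left to aster.
        At aster: no left child.
        Visit aster.
        At aster: go right to teak.
          teak is a leaf — visit teak.
      Visit yew.
      At yew: go right to lime.
        lime is a leaf — visit lime.
Visit cedar.
At cedar: go right to mint.
  At mint: no left child.
  Visit mint.
  At mint: go right to reed.
    At reed: go left to pear.
      pear is a leaf — visit pear.
    Visit reed.
    At reed: go right to plum.
      At plum: go left to iris.
        At iris: go left to sage.
          sage is a leaf — visit sage.
        Visit iris.
        At iris: no right child.
      Visit plum.
      At plum: no right child.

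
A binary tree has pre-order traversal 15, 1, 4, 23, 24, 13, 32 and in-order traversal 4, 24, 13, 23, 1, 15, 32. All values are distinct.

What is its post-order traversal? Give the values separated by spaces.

The first element of pre-order is the root; it splits in-order into left and right subtrees.
Root 15: left subtree has 5 nodes {4, 24, 13, 23, 1}, right has 1 {32}.
  Root 1: left subtree has 4 nodes {4, 24, 13, 23}, right has 0 { }.
    Root 4: left subtree has 0 nodes { }, right has 3 {24, 13, 23}.
      Root 23: left subtree has 2 nodes {24, 13}, right has 0 { }.
        Root 24: left subtree has 0 nodes { }, right has 1 {13}.

13 24 23 4 1 32 15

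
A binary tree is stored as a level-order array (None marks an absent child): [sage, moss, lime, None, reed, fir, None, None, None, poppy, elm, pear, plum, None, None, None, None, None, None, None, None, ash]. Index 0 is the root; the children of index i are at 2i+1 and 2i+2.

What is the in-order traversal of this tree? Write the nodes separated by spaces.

moss poppy reed ash elm sage pear fir plum lime

In-order visits the left subtree, then the node, then the right subtree.
At sage: go left to moss.
  At moss: no left child.
  Visit moss.
  At moss: go right to reed.
    At reed: go left to poppy.
      poppy is a leaf — visit poppy.
    Visit reed.
    At reed: go right to elm.
      At elm: go left to ash.
        ash is a leaf — visit ash.
      Visit elm.
      At elm: no right child.
Visit sage.
At sage: go right to lime.
  At lime: go left to fir.
    At fir: go left to pear.
      pear is a leaf — visit pear.
    Visit fir.
    At fir: go right to plum.
      plum is a leaf — visit plum.
  Visit lime.
  At lime: no right child.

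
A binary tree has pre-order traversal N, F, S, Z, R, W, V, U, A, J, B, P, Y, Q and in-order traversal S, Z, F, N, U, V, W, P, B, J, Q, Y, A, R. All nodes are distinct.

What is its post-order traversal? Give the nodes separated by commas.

The first element of pre-order is the root; it splits in-order into left and right subtrees.
Root N: left subtree has 3 nodes {S, Z, F}, right has 10 {U, V, W, P, B, J, Q, Y, A, R}.
  Root F: left subtree has 2 nodes {S, Z}, right has 0 { }.
    Root S: left subtree has 0 nodes { }, right has 1 {Z}.
  Root R: left subtree has 9 nodes {U, V, W, P, B, J, Q, Y, A}, right has 0 { }.
    Root W: left subtree has 2 nodes {U, V}, right has 6 {P, B, J, Q, Y, A}.
      Root V: left subtree has 1 node {U}, right has 0 { }.
      Root A: left subtree has 5 nodes {P, B, J, Q, Y}, right has 0 { }.
        Root J: left subtree has 2 nodes {P, B}, right has 2 {Q, Y}.
          Root B: left subtree has 1 node {P}, right has 0 { }.
          Root Y: left subtree has 1 node {Q}, right has 0 { }.

Z, S, F, U, V, P, B, Q, Y, J, A, W, R, N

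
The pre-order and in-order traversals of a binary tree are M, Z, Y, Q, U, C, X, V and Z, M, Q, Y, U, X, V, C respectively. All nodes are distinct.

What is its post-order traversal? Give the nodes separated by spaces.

Z Q V X C U Y M

The first element of pre-order is the root; it splits in-order into left and right subtrees.
Root M: left subtree has 1 node {Z}, right has 6 {Q, Y, U, X, V, C}.
  Root Y: left subtree has 1 node {Q}, right has 4 {U, X, V, C}.
    Root U: left subtree has 0 nodes { }, right has 3 {X, V, C}.
      Root C: left subtree has 2 nodes {X, V}, right has 0 { }.
        Root X: left subtree has 0 nodes { }, right has 1 {V}.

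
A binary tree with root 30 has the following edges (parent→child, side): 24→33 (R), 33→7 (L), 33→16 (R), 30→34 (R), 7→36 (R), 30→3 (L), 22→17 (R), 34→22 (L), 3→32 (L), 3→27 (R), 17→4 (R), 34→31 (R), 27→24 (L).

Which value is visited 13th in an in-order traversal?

In-order visits the left subtree, then the node, then the right subtree.
At 30: go left to 3.
  At 3: go left to 32.
    32 is a leaf — visit 32.
  Visit 3.
  At 3: go right to 27.
    At 27: go left to 24.
      At 24: no left child.
      Visit 24.
      At 24: go right to 33.
        At 33: go left to 7.
          At 7: no left child.
          Visit 7.
          At 7: go right to 36.
            36 is a leaf — visit 36.
        Visit 33.
        At 33: go right to 16.
          16 is a leaf — visit 16.
    Visit 27.
    At 27: no right child.
Visit 30.
At 30: go right to 34.
  At 34: go left to 22.
    At 22: no left child.
    Visit 22.
    At 22: go right to 17.
      At 17: no left child.
      Visit 17.
      At 17: go right to 4.
        4 is a leaf — visit 4.
  Visit 34.
  At 34: go right to 31.
    31 is a leaf — visit 31.
Full in-order sequence: 32, 3, 24, 7, 36, 33, 16, 27, 30, 22, 17, 4, 34, 31.

34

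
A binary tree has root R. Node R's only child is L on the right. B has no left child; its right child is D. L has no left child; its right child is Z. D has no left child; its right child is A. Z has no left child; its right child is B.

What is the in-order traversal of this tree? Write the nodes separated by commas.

R, L, Z, B, D, A

In-order visits the left subtree, then the node, then the right subtree.
At R: no left child.
Visit R.
At R: go right to L.
  At L: no left child.
  Visit L.
  At L: go right to Z.
    At Z: no left child.
    Visit Z.
    At Z: go right to B.
      At B: no left child.
      Visit B.
      At B: go right to D.
        At D: no left child.
        Visit D.
        At D: go right to A.
          A is a leaf — visit A.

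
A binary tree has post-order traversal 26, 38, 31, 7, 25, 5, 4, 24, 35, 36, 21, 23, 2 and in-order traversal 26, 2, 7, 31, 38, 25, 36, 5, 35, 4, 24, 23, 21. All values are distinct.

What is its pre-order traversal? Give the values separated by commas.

2, 26, 23, 36, 25, 7, 31, 38, 35, 5, 24, 4, 21

The last element of post-order is the root; it splits in-order into left and right subtrees.
Root 2: left subtree has 1 node {26}, right has 11 {7, 31, 38, 25, 36, 5, 35, 4, 24, 23, 21}.
  Root 23: left subtree has 9 nodes {7, 31, 38, 25, 36, 5, 35, 4, 24}, right has 1 {21}.
    Root 36: left subtree has 4 nodes {7, 31, 38, 25}, right has 4 {5, 35, 4, 24}.
      Root 25: left subtree has 3 nodes {7, 31, 38}, right has 0 { }.
        Root 7: left subtree has 0 nodes { }, right has 2 {31, 38}.
          Root 31: left subtree has 0 nodes { }, right has 1 {38}.
      Root 35: left subtree has 1 node {5}, right has 2 {4, 24}.
        Root 24: left subtree has 1 node {4}, right has 0 { }.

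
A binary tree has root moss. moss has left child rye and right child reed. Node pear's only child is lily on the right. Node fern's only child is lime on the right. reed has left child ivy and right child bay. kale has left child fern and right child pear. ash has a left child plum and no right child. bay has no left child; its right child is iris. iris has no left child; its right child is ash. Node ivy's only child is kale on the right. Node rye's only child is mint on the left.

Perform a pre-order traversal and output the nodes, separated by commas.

moss, rye, mint, reed, ivy, kale, fern, lime, pear, lily, bay, iris, ash, plum

Pre-order visits the node, then its left subtree, then its right subtree.
Visit moss.
At moss: go left to rye.
  Visit rye.
  At rye: go left to mint.
    mint is a leaf — visit mint.
  At rye: no right child.
At moss: go right to reed.
  Visit reed.
  At reed: go left to ivy.
    Visit ivy.
    At ivy: no left child.
    At ivy: go right to kale.
      Visit kale.
      At kale: go left to fern.
        Visit fern.
        At fern: no left child.
        At fern: go right to lime.
          lime is a leaf — visit lime.
      At kale: go right to pear.
        Visit pear.
        At pear: no left child.
        At pear: go right to lily.
          lily is a leaf — visit lily.
  At reed: go right to bay.
    Visit bay.
    At bay: no left child.
    At bay: go right to iris.
      Visit iris.
      At iris: no left child.
      At iris: go right to ash.
        Visit ash.
        At ash: go left to plum.
          plum is a leaf — visit plum.
        At ash: no right child.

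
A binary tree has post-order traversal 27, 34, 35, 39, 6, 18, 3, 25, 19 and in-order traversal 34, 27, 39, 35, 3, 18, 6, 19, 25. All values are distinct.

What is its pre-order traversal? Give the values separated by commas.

19, 3, 39, 34, 27, 35, 18, 6, 25

The last element of post-order is the root; it splits in-order into left and right subtrees.
Root 19: left subtree has 7 nodes {34, 27, 39, 35, 3, 18, 6}, right has 1 {25}.
  Root 3: left subtree has 4 nodes {34, 27, 39, 35}, right has 2 {18, 6}.
    Root 39: left subtree has 2 nodes {34, 27}, right has 1 {35}.
      Root 34: left subtree has 0 nodes { }, right has 1 {27}.
    Root 18: left subtree has 0 nodes { }, right has 1 {6}.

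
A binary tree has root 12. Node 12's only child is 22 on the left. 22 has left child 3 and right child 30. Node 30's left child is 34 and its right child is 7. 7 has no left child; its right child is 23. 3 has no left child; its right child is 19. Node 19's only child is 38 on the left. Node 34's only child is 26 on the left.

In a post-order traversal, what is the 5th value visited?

34

Post-order visits the left subtree, then the right subtree, then the node.
At 12: go left to 22.
  At 22: go left to 3.
    At 3: no left child.
    At 3: go right to 19.
      At 19: go left to 38.
        38 is a leaf — visit 38.
      At 19: no right child.
      Visit 19.
    Visit 3.
  At 22: go right to 30.
    At 30: go left to 34.
      At 34: go left to 26.
        26 is a leaf — visit 26.
      At 34: no right child.
      Visit 34.
    At 30: go right to 7.
      At 7: no left child.
      At 7: go right to 23.
        23 is a leaf — visit 23.
      Visit 7.
    Visit 30.
  Visit 22.
At 12: no right child.
Visit 12.
Full post-order sequence: 38, 19, 3, 26, 34, 23, 7, 30, 22, 12.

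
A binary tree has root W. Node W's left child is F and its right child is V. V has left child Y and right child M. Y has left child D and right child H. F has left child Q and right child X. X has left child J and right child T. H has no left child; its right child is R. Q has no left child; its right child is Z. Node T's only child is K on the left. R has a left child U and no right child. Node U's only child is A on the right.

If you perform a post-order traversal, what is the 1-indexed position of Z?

Post-order visits the left subtree, then the right subtree, then the node.
At W: go left to F.
  At F: go left to Q.
    At Q: no left child.
    At Q: go right to Z.
      Z is a leaf — visit Z.
    Visit Q.
  At F: go right to X.
    At X: go left to J.
      J is a leaf — visit J.
    At X: go right to T.
      At T: go left to K.
        K is a leaf — visit K.
      At T: no right child.
      Visit T.
    Visit X.
  Visit F.
At W: go right to V.
  At V: go left to Y.
    At Y: go left to D.
      D is a leaf — visit D.
    At Y: go right to H.
      At H: no left child.
      At H: go right to R.
        At R: go left to U.
          At U: no left child.
          At U: go right to A.
            A is a leaf — visit A.
          Visit U.
        At R: no right child.
        Visit R.
      Visit H.
    Visit Y.
  At V: go right to M.
    M is a leaf — visit M.
  Visit V.
Visit W.
Full post-order sequence: Z, Q, J, K, T, X, F, D, A, U, R, H, Y, M, V, W.

1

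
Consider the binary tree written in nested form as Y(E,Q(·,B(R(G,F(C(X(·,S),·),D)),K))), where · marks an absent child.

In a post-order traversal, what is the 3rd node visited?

S

Post-order visits the left subtree, then the right subtree, then the node.
At Y: go left to E.
  E is a leaf — visit E.
At Y: go right to Q.
  At Q: no left child.
  At Q: go right to B.
    At B: go left to R.
      At R: go left to G.
        G is a leaf — visit G.
      At R: go right to F.
        At F: go left to C.
          At C: go left to X.
            At X: no left child.
            At X: go right to S.
              S is a leaf — visit S.
            Visit X.
          At C: no right child.
          Visit C.
        At F: go right to D.
          D is a leaf — visit D.
        Visit F.
      Visit R.
    At B: go right to K.
      K is a leaf — visit K.
    Visit B.
  Visit Q.
Visit Y.
Full post-order sequence: E, G, S, X, C, D, F, R, K, B, Q, Y.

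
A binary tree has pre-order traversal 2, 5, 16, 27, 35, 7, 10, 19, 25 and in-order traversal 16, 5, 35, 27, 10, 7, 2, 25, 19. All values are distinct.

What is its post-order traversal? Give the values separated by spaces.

16 35 10 7 27 5 25 19 2

The first element of pre-order is the root; it splits in-order into left and right subtrees.
Root 2: left subtree has 6 nodes {16, 5, 35, 27, 10, 7}, right has 2 {25, 19}.
  Root 5: left subtree has 1 node {16}, right has 4 {35, 27, 10, 7}.
    Root 27: left subtree has 1 node {35}, right has 2 {10, 7}.
      Root 7: left subtree has 1 node {10}, right has 0 { }.
  Root 19: left subtree has 1 node {25}, right has 0 { }.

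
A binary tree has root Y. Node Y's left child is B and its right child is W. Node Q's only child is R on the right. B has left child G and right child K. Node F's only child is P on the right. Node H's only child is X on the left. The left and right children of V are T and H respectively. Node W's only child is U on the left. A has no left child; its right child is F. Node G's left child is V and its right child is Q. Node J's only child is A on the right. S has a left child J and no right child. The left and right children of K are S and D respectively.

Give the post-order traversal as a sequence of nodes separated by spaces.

Post-order visits the left subtree, then the right subtree, then the node.
At Y: go left to B.
  At B: go left to G.
    At G: go left to V.
      At V: go left to T.
        T is a leaf — visit T.
      At V: go right to H.
        At H: go left to X.
          X is a leaf — visit X.
        At H: no right child.
        Visit H.
      Visit V.
    At G: go right to Q.
      At Q: no left child.
      At Q: go right to R.
        R is a leaf — visit R.
      Visit Q.
    Visit G.
  At B: go right to K.
    At K: go left to S.
      At S: go left to J.
        At J: no left child.
        At J: go right to A.
          At A: no left child.
          At A: go right to F.
            At F: no left child.
            At F: go right to P.
              P is a leaf — visit P.
            Visit F.
          Visit A.
        Visit J.
      At S: no right child.
      Visit S.
    At K: go right to D.
      D is a leaf — visit D.
    Visit K.
  Visit B.
At Y: go right to W.
  At W: go left to U.
    U is a leaf — visit U.
  At W: no right child.
  Visit W.
Visit Y.

T X H V R Q G P F A J S D K B U W Y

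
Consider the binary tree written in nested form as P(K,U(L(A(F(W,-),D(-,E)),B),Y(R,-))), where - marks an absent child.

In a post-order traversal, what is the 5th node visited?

Post-order visits the left subtree, then the right subtree, then the node.
At P: go left to K.
  K is a leaf — visit K.
At P: go right to U.
  At U: go left to L.
    At L: go left to A.
      At A: go left to F.
        At F: go left to W.
          W is a leaf — visit W.
        At F: no right child.
        Visit F.
      At A: go right to D.
        At D: no left child.
        At D: go right to E.
          E is a leaf — visit E.
        Visit D.
      Visit A.
    At L: go right to B.
      B is a leaf — visit B.
    Visit L.
  At U: go right to Y.
    At Y: go left to R.
      R is a leaf — visit R.
    At Y: no right child.
    Visit Y.
  Visit U.
Visit P.
Full post-order sequence: K, W, F, E, D, A, B, L, R, Y, U, P.

D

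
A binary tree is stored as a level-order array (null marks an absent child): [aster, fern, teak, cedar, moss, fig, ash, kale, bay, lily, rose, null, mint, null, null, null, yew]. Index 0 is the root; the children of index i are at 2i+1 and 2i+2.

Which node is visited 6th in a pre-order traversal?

Pre-order visits the node, then its left subtree, then its right subtree.
Visit aster.
At aster: go left to fern.
  Visit fern.
  At fern: go left to cedar.
    Visit cedar.
    At cedar: go left to kale.
      Visit kale.
      At kale: no left child.
      At kale: go right to yew.
        yew is a leaf — visit yew.
    At cedar: go right to bay.
      bay is a leaf — visit bay.
  At fern: go right to moss.
    Visit moss.
    At moss: go left to lily.
      lily is a leaf — visit lily.
    At moss: go right to rose.
      rose is a leaf — visit rose.
At aster: go right to teak.
  Visit teak.
  At teak: go left to fig.
    Visit fig.
    At fig: no left child.
    At fig: go right to mint.
      mint is a leaf — visit mint.
  At teak: go right to ash.
    ash is a leaf — visit ash.
Full pre-order sequence: aster, fern, cedar, kale, yew, bay, moss, lily, rose, teak, fig, mint, ash.

bay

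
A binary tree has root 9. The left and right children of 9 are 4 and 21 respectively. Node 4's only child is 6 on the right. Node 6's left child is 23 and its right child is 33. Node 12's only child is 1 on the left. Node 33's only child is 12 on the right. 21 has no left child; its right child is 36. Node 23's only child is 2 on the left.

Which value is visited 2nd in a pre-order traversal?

4

Pre-order visits the node, then its left subtree, then its right subtree.
Visit 9.
At 9: go left to 4.
  Visit 4.
  At 4: no left child.
  At 4: go right to 6.
    Visit 6.
    At 6: go left to 23.
      Visit 23.
      At 23: go left to 2.
        2 is a leaf — visit 2.
      At 23: no right child.
    At 6: go right to 33.
      Visit 33.
      At 33: no left child.
      At 33: go right to 12.
        Visit 12.
        At 12: go left to 1.
          1 is a leaf — visit 1.
        At 12: no right child.
At 9: go right to 21.
  Visit 21.
  At 21: no left child.
  At 21: go right to 36.
    36 is a leaf — visit 36.
Full pre-order sequence: 9, 4, 6, 23, 2, 33, 12, 1, 21, 36.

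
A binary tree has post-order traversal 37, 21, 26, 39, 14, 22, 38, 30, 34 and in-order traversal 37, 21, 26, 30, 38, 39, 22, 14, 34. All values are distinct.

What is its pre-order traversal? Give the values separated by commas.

34, 30, 26, 21, 37, 38, 22, 39, 14

The last element of post-order is the root; it splits in-order into left and right subtrees.
Root 34: left subtree has 8 nodes {37, 21, 26, 30, 38, 39, 22, 14}, right has 0 { }.
  Root 30: left subtree has 3 nodes {37, 21, 26}, right has 4 {38, 39, 22, 14}.
    Root 26: left subtree has 2 nodes {37, 21}, right has 0 { }.
      Root 21: left subtree has 1 node {37}, right has 0 { }.
    Root 38: left subtree has 0 nodes { }, right has 3 {39, 22, 14}.
      Root 22: left subtree has 1 node {39}, right has 1 {14}.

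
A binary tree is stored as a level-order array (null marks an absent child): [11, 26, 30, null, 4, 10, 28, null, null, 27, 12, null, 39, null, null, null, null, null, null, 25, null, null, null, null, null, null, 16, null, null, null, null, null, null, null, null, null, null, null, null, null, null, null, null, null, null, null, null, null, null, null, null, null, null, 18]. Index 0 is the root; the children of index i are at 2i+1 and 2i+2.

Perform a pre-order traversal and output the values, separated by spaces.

Pre-order visits the node, then its left subtree, then its right subtree.
Visit 11.
At 11: go left to 26.
  Visit 26.
  At 26: no left child.
  At 26: go right to 4.
    Visit 4.
    At 4: go left to 27.
      Visit 27.
      At 27: go left to 25.
        25 is a leaf — visit 25.
      At 27: no right child.
    At 4: go right to 12.
      12 is a leaf — visit 12.
At 11: go right to 30.
  Visit 30.
  At 30: go left to 10.
    Visit 10.
    At 10: no left child.
    At 10: go right to 39.
      Visit 39.
      At 39: no left child.
      At 39: go right to 16.
        Visit 16.
        At 16: go left to 18.
          18 is a leaf — visit 18.
        At 16: no right child.
  At 30: go right to 28.
    28 is a leaf — visit 28.

11 26 4 27 25 12 30 10 39 16 18 28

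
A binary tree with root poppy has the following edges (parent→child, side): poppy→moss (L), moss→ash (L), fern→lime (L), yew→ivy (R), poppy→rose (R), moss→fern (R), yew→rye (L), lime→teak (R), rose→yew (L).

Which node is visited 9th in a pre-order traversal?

Pre-order visits the node, then its left subtree, then its right subtree.
Visit poppy.
At poppy: go left to moss.
  Visit moss.
  At moss: go left to ash.
    ash is a leaf — visit ash.
  At moss: go right to fern.
    Visit fern.
    At fern: go left to lime.
      Visit lime.
      At lime: no left child.
      At lime: go right to teak.
        teak is a leaf — visit teak.
    At fern: no right child.
At poppy: go right to rose.
  Visit rose.
  At rose: go left to yew.
    Visit yew.
    At yew: go left to rye.
      rye is a leaf — visit rye.
    At yew: go right to ivy.
      ivy is a leaf — visit ivy.
  At rose: no right child.
Full pre-order sequence: poppy, moss, ash, fern, lime, teak, rose, yew, rye, ivy.

rye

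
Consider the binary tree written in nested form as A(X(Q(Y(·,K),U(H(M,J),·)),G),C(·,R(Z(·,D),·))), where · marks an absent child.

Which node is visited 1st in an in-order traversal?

In-order visits the left subtree, then the node, then the right subtree.
At A: go left to X.
  At X: go left to Q.
    At Q: go left to Y.
      At Y: no left child.
      Visit Y.
      At Y: go right to K.
        K is a leaf — visit K.
    Visit Q.
    At Q: go right to U.
      At U: go left to H.
        At H: go left to M.
          M is a leaf — visit M.
        Visit H.
        At H: go right to J.
          J is a leaf — visit J.
      Visit U.
      At U: no right child.
  Visit X.
  At X: go right to G.
    G is a leaf — visit G.
Visit A.
At A: go right to C.
  At C: no left child.
  Visit C.
  At C: go right to R.
    At R: go left to Z.
      At Z: no left child.
      Visit Z.
      At Z: go right to D.
        D is a leaf — visit D.
    Visit R.
    At R: no right child.
Full in-order sequence: Y, K, Q, M, H, J, U, X, G, A, C, Z, D, R.

Y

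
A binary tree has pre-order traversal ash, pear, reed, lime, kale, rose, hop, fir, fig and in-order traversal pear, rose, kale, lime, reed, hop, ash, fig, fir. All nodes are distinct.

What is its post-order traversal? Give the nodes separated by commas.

rose, kale, lime, hop, reed, pear, fig, fir, ash

The first element of pre-order is the root; it splits in-order into left and right subtrees.
Root ash: left subtree has 6 nodes {pear, rose, kale, lime, reed, hop}, right has 2 {fig, fir}.
  Root pear: left subtree has 0 nodes { }, right has 5 {rose, kale, lime, reed, hop}.
    Root reed: left subtree has 3 nodes {rose, kale, lime}, right has 1 {hop}.
      Root lime: left subtree has 2 nodes {rose, kale}, right has 0 { }.
        Root kale: left subtree has 1 node {rose}, right has 0 { }.
  Root fir: left subtree has 1 node {fig}, right has 0 { }.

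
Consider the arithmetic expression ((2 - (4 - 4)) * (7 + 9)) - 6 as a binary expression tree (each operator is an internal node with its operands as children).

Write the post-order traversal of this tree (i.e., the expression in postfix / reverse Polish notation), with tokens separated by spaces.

2 4 4 - - 7 9 + * 6 -

Post-order on an expression tree gives postfix notation: for each operator, emit left operand, right operand, then the operator.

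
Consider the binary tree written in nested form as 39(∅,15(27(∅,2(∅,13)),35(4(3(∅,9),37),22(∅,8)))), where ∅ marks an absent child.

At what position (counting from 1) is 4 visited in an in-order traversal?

In-order visits the left subtree, then the node, then the right subtree.
At 39: no left child.
Visit 39.
At 39: go right to 15.
  At 15: go left to 27.
    At 27: no left child.
    Visit 27.
    At 27: go right to 2.
      At 2: no left child.
      Visit 2.
      At 2: go right to 13.
        13 is a leaf — visit 13.
  Visit 15.
  At 15: go right to 35.
    At 35: go left to 4.
      At 4: go left to 3.
        At 3: no left child.
        Visit 3.
        At 3: go right to 9.
          9 is a leaf — visit 9.
      Visit 4.
      At 4: go right to 37.
        37 is a leaf — visit 37.
    Visit 35.
    At 35: go right to 22.
      At 22: no left child.
      Visit 22.
      At 22: go right to 8.
        8 is a leaf — visit 8.
Full in-order sequence: 39, 27, 2, 13, 15, 3, 9, 4, 37, 35, 22, 8.

8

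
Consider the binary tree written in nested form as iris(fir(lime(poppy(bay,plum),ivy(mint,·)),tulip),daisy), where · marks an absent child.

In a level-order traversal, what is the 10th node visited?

mint

Level-order visits nodes level by level from the root, left to right within each level.
Level 0: iris
Level 1: fir, daisy
Level 2: lime, tulip
Level 3: poppy, ivy
Level 4: bay, plum, mint
Full level-order sequence: iris, fir, daisy, lime, tulip, poppy, ivy, bay, plum, mint.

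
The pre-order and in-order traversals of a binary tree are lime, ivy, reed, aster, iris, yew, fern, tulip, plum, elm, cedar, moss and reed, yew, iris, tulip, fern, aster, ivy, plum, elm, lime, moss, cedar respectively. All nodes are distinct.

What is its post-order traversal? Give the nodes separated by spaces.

The first element of pre-order is the root; it splits in-order into left and right subtrees.
Root lime: left subtree has 9 nodes {reed, yew, iris, tulip, fern, aster, ivy, plum, elm}, right has 2 {moss, cedar}.
  Root ivy: left subtree has 6 nodes {reed, yew, iris, tulip, fern, aster}, right has 2 {plum, elm}.
    Root reed: left subtree has 0 nodes { }, right has 5 {yew, iris, tulip, fern, aster}.
      Root aster: left subtree has 4 nodes {yew, iris, tulip, fern}, right has 0 { }.
        Root iris: left subtree has 1 node {yew}, right has 2 {tulip, fern}.
          Root fern: left subtree has 1 node {tulip}, right has 0 { }.
    Root plum: left subtree has 0 nodes { }, right has 1 {elm}.
  Root cedar: left subtree has 1 node {moss}, right has 0 { }.

yew tulip fern iris aster reed elm plum ivy moss cedar lime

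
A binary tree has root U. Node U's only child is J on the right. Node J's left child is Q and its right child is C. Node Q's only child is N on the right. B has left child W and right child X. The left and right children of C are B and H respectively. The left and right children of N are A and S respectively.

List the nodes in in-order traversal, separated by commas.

U, Q, A, N, S, J, W, B, X, C, H

In-order visits the left subtree, then the node, then the right subtree.
At U: no left child.
Visit U.
At U: go right to J.
  At J: go left to Q.
    At Q: no left child.
    Visit Q.
    At Q: go right to N.
      At N: go left to A.
        A is a leaf — visit A.
      Visit N.
      At N: go right to S.
        S is a leaf — visit S.
  Visit J.
  At J: go right to C.
    At C: go left to B.
      At B: go left to W.
        W is a leaf — visit W.
      Visit B.
      At B: go right to X.
        X is a leaf — visit X.
    Visit C.
    At C: go right to H.
      H is a leaf — visit H.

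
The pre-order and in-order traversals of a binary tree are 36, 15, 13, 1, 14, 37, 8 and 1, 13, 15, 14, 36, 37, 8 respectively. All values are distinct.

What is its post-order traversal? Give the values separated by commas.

The first element of pre-order is the root; it splits in-order into left and right subtrees.
Root 36: left subtree has 4 nodes {1, 13, 15, 14}, right has 2 {37, 8}.
  Root 15: left subtree has 2 nodes {1, 13}, right has 1 {14}.
    Root 13: left subtree has 1 node {1}, right has 0 { }.
  Root 37: left subtree has 0 nodes { }, right has 1 {8}.

1, 13, 14, 15, 8, 37, 36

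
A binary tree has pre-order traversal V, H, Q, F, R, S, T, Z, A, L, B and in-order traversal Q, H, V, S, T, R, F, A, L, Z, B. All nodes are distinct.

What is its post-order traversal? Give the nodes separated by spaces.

Q H T S R L A B Z F V

The first element of pre-order is the root; it splits in-order into left and right subtrees.
Root V: left subtree has 2 nodes {Q, H}, right has 8 {S, T, R, F, A, L, Z, B}.
  Root H: left subtree has 1 node {Q}, right has 0 { }.
  Root F: left subtree has 3 nodes {S, T, R}, right has 4 {A, L, Z, B}.
    Root R: left subtree has 2 nodes {S, T}, right has 0 { }.
      Root S: left subtree has 0 nodes { }, right has 1 {T}.
    Root Z: left subtree has 2 nodes {A, L}, right has 1 {B}.
      Root A: left subtree has 0 nodes { }, right has 1 {L}.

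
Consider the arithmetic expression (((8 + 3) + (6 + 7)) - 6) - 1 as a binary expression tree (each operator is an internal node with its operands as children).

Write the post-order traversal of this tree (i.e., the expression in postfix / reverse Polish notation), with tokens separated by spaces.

8 3 + 6 7 + + 6 - 1 -

Post-order on an expression tree gives postfix notation: for each operator, emit left operand, right operand, then the operator.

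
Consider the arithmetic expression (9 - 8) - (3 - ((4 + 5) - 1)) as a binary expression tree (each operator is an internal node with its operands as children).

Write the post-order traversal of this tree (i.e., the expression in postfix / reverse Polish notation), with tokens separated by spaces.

9 8 - 3 4 5 + 1 - - -

Post-order on an expression tree gives postfix notation: for each operator, emit left operand, right operand, then the operator.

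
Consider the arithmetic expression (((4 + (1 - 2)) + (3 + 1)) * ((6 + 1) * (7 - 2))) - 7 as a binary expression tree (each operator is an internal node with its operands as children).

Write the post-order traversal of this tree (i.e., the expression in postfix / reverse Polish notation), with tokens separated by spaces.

4 1 2 - + 3 1 + + 6 1 + 7 2 - * * 7 -

Post-order on an expression tree gives postfix notation: for each operator, emit left operand, right operand, then the operator.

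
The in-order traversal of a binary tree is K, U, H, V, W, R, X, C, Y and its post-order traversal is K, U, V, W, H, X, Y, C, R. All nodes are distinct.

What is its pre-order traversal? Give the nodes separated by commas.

R, H, U, K, W, V, C, X, Y

The last element of post-order is the root; it splits in-order into left and right subtrees.
Root R: left subtree has 5 nodes {K, U, H, V, W}, right has 3 {X, C, Y}.
  Root H: left subtree has 2 nodes {K, U}, right has 2 {V, W}.
    Root U: left subtree has 1 node {K}, right has 0 { }.
    Root W: left subtree has 1 node {V}, right has 0 { }.
  Root C: left subtree has 1 node {X}, right has 1 {Y}.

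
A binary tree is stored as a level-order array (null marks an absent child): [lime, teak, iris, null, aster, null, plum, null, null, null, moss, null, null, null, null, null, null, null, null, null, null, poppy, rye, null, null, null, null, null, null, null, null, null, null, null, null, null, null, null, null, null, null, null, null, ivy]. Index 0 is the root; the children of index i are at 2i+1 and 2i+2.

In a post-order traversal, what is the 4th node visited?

Post-order visits the left subtree, then the right subtree, then the node.
At lime: go left to teak.
  At teak: no left child.
  At teak: go right to aster.
    At aster: no left child.
    At aster: go right to moss.
      At moss: go left to poppy.
        At poppy: go left to ivy.
          ivy is a leaf — visit ivy.
        At poppy: no right child.
        Visit poppy.
      At moss: go right to rye.
        rye is a leaf — visit rye.
      Visit moss.
    Visit aster.
  Visit teak.
At lime: go right to iris.
  At iris: no left child.
  At iris: go right to plum.
    plum is a leaf — visit plum.
  Visit iris.
Visit lime.
Full post-order sequence: ivy, poppy, rye, moss, aster, teak, plum, iris, lime.

moss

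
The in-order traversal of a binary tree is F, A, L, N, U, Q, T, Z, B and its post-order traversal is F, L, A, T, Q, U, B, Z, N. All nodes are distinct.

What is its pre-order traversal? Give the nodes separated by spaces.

N A F L Z U Q T B

The last element of post-order is the root; it splits in-order into left and right subtrees.
Root N: left subtree has 3 nodes {F, A, L}, right has 5 {U, Q, T, Z, B}.
  Root A: left subtree has 1 node {F}, right has 1 {L}.
  Root Z: left subtree has 3 nodes {U, Q, T}, right has 1 {B}.
    Root U: left subtree has 0 nodes { }, right has 2 {Q, T}.
      Root Q: left subtree has 0 nodes { }, right has 1 {T}.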